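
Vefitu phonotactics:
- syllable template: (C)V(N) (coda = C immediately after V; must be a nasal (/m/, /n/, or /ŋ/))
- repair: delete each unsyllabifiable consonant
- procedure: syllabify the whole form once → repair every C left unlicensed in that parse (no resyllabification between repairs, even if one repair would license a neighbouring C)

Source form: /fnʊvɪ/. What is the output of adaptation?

Under (C)V(N), the unsyllabifiable consonants are /f/ (only a nasal (/m/, /n/, or /ŋ/) is licensed in coda position; onsets are limited to one consonant).
Deleting the stranded consonants removes /f/.

nʊvɪ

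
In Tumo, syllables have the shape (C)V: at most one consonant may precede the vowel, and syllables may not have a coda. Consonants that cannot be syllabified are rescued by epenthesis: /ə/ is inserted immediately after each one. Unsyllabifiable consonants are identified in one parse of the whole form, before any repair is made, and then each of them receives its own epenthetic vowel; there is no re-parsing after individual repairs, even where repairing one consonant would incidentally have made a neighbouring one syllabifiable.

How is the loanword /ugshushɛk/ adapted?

Syllabifying with onset maximization leaves /g/, /s/, /s/, /k/ stranded (no codas are permitted; onsets are limited to one consonant).
Inserting the epenthetic vowel yields /g/ → /gə/, /s/ → /sə/, /s/ → /sə/, /k/ → /kə/.

ugəsəhusəhɛkə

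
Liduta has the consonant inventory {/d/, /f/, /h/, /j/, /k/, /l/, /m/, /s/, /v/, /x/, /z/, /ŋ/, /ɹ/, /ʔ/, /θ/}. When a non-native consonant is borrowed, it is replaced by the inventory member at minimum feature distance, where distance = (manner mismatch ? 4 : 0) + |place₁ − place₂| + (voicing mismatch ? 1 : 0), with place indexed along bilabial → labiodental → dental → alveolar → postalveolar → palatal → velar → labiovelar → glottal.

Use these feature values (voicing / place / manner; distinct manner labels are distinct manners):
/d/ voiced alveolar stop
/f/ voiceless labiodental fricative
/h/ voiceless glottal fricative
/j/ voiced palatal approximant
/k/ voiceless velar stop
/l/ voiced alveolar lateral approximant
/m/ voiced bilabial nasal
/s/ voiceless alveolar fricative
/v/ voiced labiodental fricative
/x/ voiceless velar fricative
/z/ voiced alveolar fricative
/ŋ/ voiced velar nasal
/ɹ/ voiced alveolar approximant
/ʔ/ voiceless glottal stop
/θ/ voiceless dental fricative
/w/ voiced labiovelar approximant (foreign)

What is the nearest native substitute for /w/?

j

/j/ is closest: same manner (approximant), place distance 2 (labiovelar→palatal), same voicing; total 2. Next closest is /ɹ/ at distance 4.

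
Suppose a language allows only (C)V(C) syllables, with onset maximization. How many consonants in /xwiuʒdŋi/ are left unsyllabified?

Under (C)V(C), the unsyllabifiable consonants are /x/, /d/ (at most one coda consonant is licensed; onsets are limited to one consonant).

2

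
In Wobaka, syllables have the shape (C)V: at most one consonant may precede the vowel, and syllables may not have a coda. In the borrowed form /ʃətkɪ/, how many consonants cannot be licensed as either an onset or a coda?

Syllabifying with onset maximization leaves /t/ stranded (no codas are permitted; onsets are limited to one consonant).

1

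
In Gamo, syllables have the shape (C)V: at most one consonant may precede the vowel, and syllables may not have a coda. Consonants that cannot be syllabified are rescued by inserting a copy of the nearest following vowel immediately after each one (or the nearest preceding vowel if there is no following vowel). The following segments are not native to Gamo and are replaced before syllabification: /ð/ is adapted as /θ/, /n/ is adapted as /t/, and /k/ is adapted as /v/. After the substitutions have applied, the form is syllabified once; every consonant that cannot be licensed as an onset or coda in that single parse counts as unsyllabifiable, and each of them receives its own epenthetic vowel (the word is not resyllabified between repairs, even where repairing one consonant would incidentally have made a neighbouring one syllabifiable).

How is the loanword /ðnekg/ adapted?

θetevege

Substitution: /ð/ → /θ/, /n/ → /t/, /k/ → /v/, giving /θtevg/.
Syllabifying with onset maximization leaves /θ/, /v/, /g/ stranded (no codas are permitted; onsets are limited to one consonant).
Epenthesis after each stranded consonant: /θ/ → /θe/, /v/ → /ve/, /g/ → /ge/.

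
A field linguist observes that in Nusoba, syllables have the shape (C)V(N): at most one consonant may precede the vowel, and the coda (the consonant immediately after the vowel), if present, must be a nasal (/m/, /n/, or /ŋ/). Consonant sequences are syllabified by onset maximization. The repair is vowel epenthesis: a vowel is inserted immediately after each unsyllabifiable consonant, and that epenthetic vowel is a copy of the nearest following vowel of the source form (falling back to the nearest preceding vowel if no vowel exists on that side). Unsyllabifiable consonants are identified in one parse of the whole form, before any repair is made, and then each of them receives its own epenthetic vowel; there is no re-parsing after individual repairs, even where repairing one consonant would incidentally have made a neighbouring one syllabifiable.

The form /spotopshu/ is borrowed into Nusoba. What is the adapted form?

sopotopusuhu

The consonants /s/, /p/, /s/ cannot be parsed into a legal (C)V(N) syllable (only a nasal (/m/, /n/, or /ŋ/) is licensed in coda position; onsets are limited to one consonant).
Inserting the epenthetic vowel yields /s/ → /so/, /p/ → /pu/, /s/ → /su/.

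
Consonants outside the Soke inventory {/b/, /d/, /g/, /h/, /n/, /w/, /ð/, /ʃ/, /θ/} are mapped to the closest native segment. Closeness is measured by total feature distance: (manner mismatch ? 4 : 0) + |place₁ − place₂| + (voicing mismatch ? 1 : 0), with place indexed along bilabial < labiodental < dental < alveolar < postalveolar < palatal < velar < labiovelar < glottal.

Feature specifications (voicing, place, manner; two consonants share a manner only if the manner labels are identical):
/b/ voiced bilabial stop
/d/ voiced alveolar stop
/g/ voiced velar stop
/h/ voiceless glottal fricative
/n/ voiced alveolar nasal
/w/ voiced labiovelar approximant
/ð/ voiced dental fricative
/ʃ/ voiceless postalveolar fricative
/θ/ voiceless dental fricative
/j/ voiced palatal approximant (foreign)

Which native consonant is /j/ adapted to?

/w/ is closest: same manner (approximant), place distance 2 (palatal→labiovelar), same voicing; total 2. Next closest is /g/ at distance 5.

w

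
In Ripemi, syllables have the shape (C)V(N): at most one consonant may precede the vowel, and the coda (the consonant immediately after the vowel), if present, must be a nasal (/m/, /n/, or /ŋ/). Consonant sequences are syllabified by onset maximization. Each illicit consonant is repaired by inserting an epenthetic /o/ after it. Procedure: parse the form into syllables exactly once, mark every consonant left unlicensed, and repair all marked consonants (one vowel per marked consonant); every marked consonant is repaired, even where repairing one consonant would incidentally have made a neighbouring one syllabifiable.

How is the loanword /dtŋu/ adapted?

dotoŋu

Syllabifying with onset maximization leaves /d/, /t/ stranded (only a nasal (/m/, /n/, or /ŋ/) is licensed in coda position; onsets are limited to one consonant).
Each unlicensed consonant becomes the onset of a new syllable: /d/ → /do/, /t/ → /to/.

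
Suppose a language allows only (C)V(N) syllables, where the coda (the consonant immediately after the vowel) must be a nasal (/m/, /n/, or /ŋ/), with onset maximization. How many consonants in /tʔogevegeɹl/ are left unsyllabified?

The consonants /t/, /ɹ/, /l/ cannot be parsed into a legal (C)V(N) syllable (only a nasal (/m/, /n/, or /ŋ/) is licensed in coda position; onsets are limited to one consonant).

3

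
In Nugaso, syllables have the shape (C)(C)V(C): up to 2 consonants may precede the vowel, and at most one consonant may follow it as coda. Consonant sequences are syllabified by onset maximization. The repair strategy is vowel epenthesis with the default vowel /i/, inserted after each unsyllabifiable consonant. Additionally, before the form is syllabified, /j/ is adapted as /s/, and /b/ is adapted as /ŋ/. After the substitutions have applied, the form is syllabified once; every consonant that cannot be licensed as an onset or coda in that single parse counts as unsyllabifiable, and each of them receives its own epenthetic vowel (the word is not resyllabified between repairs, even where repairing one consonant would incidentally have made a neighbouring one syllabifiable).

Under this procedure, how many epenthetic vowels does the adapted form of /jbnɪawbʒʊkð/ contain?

After substitution the input is /sŋnɪawŋʒʊkð/.
The unsyllabifiable consonants are /s/, /ð/; each receives one epenthetic vowel.

2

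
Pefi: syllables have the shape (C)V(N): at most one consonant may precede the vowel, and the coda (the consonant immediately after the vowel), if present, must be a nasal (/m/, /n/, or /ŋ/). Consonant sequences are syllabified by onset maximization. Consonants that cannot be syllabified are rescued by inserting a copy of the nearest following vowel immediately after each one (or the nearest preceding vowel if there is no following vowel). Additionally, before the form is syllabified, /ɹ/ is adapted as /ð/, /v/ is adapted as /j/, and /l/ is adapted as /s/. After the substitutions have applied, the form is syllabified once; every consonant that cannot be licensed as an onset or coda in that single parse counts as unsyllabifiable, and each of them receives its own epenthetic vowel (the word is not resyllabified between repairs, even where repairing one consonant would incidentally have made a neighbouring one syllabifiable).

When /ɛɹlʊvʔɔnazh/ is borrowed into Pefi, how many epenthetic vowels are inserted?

After substitution the input is /ɛðsʊjʔɔnazh/.
The unsyllabifiable consonants are /ð/, /j/, /z/, /h/; each receives one epenthetic vowel.

4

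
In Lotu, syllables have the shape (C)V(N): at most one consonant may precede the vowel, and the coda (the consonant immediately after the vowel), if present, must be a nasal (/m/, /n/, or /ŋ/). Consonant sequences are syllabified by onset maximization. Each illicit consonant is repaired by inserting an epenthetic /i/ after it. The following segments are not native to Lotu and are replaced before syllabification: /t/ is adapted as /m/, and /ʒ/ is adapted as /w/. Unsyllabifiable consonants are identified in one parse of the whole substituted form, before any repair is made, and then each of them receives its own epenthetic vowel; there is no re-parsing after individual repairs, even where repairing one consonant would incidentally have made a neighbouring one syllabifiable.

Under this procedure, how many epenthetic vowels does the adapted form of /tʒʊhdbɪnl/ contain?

After substitution the input is /mwʊhdbɪnl/.
The unsyllabifiable consonants are /m/, /h/, /d/, /l/; each receives one epenthetic vowel.

4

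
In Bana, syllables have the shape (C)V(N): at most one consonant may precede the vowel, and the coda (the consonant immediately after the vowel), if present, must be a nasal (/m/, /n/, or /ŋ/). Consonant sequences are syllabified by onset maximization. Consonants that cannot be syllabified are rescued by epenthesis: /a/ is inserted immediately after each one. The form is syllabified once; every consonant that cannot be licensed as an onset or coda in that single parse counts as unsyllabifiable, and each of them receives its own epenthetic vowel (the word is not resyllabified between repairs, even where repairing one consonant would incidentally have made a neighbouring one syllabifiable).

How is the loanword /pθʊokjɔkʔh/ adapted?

Syllabifying with onset maximization leaves /p/, /k/, /k/, /ʔ/, /h/ stranded (only a nasal (/m/, /n/, or /ŋ/) is licensed in coda position; onsets are limited to one consonant).
Each unlicensed consonant becomes the onset of a new syllable: /p/ → /pa/, /k/ → /ka/, /k/ → /ka/, /ʔ/ → /ʔa/, /h/ → /ha/.

paθʊokajɔkaʔaha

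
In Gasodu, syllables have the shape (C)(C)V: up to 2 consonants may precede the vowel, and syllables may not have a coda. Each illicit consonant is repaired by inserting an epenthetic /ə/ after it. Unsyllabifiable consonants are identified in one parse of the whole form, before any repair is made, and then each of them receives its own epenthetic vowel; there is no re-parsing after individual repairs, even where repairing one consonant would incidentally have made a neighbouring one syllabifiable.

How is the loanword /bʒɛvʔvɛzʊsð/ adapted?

The consonants /v/, /s/, /ð/ cannot be parsed into a legal (C)(C)V syllable (no codas are permitted; onsets may contain at most 2 consonants).
Epenthesis after each stranded consonant: /v/ → /və/, /s/ → /sə/, /ð/ → /ðə/.

bʒɛvəʔvɛzʊsəðə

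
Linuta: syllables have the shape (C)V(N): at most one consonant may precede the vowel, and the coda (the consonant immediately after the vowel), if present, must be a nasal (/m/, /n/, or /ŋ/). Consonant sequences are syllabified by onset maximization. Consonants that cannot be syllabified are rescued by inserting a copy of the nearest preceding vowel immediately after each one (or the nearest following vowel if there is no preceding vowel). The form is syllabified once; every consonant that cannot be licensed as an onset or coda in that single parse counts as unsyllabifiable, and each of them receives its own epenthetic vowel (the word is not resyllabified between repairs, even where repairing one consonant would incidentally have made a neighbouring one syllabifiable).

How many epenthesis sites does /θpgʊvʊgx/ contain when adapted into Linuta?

The unsyllabifiable consonants are /θ/, /p/, /g/, /x/; each receives one epenthetic vowel.

4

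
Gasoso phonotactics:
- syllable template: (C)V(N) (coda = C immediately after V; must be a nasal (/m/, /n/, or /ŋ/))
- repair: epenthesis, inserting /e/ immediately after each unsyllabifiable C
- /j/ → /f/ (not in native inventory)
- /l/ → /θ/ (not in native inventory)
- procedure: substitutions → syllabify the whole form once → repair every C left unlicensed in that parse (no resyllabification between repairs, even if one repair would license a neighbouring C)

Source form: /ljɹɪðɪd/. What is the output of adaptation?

θefeɹɪðɪde

Substitution: /l/ → /θ/, /j/ → /f/, giving /θfɹɪðɪd/.
Under (C)V(N), the unsyllabifiable consonants are /θ/, /f/, /d/ (only a nasal (/m/, /n/, or /ŋ/) is licensed in coda position; onsets are limited to one consonant).
Each unlicensed consonant becomes the onset of a new syllable: /θ/ → /θe/, /f/ → /fe/, /d/ → /de/.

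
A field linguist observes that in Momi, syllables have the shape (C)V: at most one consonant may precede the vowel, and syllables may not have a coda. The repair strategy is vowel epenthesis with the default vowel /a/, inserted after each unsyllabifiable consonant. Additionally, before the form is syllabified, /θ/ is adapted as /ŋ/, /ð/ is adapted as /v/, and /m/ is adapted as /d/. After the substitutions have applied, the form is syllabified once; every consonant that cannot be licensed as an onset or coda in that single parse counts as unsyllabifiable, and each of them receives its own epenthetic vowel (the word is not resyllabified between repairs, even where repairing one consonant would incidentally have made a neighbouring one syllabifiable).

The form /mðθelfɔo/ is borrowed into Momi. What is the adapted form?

Substitution: /m/ → /d/, /ð/ → /v/, /θ/ → /ŋ/, giving /dvŋelfɔo/.
Under (C)V, the unsyllabifiable consonants are /d/, /v/, /l/ (no codas are permitted; onsets are limited to one consonant).
Inserting the epenthetic vowel yields /d/ → /da/, /v/ → /va/, /l/ → /la/.

davaŋelafɔo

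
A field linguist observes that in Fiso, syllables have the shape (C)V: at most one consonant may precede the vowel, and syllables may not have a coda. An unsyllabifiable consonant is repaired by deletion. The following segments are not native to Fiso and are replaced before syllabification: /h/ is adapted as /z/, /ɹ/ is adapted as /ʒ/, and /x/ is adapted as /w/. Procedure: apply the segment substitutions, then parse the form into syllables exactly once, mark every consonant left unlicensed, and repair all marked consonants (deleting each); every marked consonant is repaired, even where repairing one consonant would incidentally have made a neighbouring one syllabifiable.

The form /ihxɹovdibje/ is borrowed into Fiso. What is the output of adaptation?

iʒodije

Substitution: /h/ → /z/, /x/ → /w/, /ɹ/ → /ʒ/, giving /izwʒovdibje/.
The consonants /z/, /w/, /v/, /b/ cannot be parsed into a legal (C)V syllable (no codas are permitted; onsets are limited to one consonant).
Each unlicensed consonant is deleted: /z/, /w/, /v/, /b/.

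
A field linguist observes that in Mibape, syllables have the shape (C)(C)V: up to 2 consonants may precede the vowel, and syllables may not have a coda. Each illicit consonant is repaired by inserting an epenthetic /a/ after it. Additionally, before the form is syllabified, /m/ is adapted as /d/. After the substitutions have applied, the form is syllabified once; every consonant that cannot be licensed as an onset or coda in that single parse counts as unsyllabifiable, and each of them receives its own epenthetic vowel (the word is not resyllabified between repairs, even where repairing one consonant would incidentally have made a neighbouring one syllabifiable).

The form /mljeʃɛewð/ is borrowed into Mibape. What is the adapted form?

Substitution: /m/ → /d/, giving /dljeʃɛewð/.
Syllabifying with onset maximization leaves /d/, /w/, /ð/ stranded (no codas are permitted; onsets may contain at most 2 consonants).
Each unlicensed consonant becomes the onset of a new syllable: /d/ → /da/, /w/ → /wa/, /ð/ → /ða/.

daljeʃɛewaða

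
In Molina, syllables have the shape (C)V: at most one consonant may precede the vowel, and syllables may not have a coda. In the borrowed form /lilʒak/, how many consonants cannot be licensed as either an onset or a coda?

2

Syllabifying with onset maximization leaves /l/, /k/ stranded (no codas are permitted; onsets are limited to one consonant).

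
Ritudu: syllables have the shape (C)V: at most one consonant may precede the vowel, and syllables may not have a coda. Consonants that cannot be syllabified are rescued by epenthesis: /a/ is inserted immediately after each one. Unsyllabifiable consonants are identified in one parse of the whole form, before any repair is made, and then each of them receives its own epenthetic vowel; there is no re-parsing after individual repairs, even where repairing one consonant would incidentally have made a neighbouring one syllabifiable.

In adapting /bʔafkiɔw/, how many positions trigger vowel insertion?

The unsyllabifiable consonants are /b/, /f/, /w/; each receives one epenthetic vowel.

3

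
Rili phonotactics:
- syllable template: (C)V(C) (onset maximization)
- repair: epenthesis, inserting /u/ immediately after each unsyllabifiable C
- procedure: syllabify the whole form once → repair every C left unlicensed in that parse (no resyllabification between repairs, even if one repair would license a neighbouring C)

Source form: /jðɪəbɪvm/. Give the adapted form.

The consonants /j/, /m/ cannot be parsed into a legal (C)V(C) syllable (at most one coda consonant is licensed; onsets are limited to one consonant).
Each unlicensed consonant becomes the onset of a new syllable: /j/ → /ju/, /m/ → /mu/.

juðɪəbɪvmu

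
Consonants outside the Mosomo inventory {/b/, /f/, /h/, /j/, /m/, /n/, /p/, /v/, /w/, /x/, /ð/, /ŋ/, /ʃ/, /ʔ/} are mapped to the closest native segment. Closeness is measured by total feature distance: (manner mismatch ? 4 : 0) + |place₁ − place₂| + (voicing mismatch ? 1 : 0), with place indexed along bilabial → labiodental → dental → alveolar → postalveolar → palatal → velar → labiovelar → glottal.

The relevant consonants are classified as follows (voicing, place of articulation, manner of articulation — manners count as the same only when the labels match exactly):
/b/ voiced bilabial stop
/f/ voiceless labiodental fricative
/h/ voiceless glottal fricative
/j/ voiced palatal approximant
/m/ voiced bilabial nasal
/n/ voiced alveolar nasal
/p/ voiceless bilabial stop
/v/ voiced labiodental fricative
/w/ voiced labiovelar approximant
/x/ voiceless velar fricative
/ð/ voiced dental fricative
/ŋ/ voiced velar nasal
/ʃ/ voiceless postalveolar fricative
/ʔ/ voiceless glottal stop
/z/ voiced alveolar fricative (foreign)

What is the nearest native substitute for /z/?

/ð/ is closest: same manner (fricative), place distance 1 (alveolar→dental), same voicing; total 1. Next closest is /v/ at distance 2.

ð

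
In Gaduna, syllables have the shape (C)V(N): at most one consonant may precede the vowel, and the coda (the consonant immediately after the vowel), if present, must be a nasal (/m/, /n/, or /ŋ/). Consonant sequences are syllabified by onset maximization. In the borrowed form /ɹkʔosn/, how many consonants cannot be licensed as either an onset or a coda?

4

Syllabifying with onset maximization leaves /ɹ/, /k/, /s/, /n/ stranded (only a nasal (/m/, /n/, or /ŋ/) is licensed in coda position; onsets are limited to one consonant).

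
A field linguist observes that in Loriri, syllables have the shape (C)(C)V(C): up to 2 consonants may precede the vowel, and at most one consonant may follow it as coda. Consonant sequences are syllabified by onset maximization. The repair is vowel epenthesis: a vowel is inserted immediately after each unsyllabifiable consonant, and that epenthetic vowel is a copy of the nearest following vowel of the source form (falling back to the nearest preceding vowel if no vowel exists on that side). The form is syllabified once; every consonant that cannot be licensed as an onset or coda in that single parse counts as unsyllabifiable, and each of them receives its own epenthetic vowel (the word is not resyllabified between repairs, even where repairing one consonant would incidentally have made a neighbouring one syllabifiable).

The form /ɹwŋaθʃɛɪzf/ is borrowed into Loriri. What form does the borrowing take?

Syllabifying with onset maximization leaves /ɹ/, /f/ stranded (at most one coda consonant is licensed; onsets may contain at most 2 consonants).
Each unlicensed consonant becomes the onset of a new syllable: /ɹ/ → /ɹa/, /f/ → /fɪ/.

ɹawŋaθʃɛɪzfɪ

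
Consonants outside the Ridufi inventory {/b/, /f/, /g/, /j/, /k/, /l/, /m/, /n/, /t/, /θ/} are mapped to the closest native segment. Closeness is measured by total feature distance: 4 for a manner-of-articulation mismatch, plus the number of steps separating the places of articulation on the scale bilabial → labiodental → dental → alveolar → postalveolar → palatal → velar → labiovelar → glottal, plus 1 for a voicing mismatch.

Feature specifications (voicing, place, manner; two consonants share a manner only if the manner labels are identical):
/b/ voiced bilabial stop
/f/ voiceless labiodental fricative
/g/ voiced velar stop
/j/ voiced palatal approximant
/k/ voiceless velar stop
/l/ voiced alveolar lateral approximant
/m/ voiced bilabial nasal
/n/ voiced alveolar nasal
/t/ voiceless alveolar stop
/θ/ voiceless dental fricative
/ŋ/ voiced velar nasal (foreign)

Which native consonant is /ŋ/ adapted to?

n

/n/ is closest: same manner (nasal), place distance 3 (velar→alveolar), same voicing; total 3. Next closest is /g/ at distance 4.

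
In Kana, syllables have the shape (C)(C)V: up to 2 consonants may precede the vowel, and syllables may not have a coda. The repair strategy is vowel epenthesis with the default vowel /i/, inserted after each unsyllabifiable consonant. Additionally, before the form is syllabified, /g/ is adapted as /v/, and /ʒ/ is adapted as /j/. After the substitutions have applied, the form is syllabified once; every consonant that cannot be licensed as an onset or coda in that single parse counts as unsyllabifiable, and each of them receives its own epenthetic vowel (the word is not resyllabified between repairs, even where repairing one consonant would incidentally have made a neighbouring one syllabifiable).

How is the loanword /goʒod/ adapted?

vojodi

Substitution: /g/ → /v/, /ʒ/ → /j/, giving /vojod/.
Syllabifying with onset maximization leaves /d/ stranded (no codas are permitted; onsets may contain at most 2 consonants).
Each unlicensed consonant becomes the onset of a new syllable: /d/ → /di/.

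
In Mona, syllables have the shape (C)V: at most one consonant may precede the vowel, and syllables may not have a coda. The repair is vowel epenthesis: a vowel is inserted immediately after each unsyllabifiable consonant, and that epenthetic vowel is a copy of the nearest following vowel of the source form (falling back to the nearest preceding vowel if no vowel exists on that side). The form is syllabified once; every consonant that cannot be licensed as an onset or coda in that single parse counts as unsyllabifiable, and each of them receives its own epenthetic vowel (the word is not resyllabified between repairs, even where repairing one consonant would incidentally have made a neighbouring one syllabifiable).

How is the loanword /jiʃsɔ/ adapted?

Syllabifying with onset maximization leaves /ʃ/ stranded (no codas are permitted; onsets are limited to one consonant).
Each unlicensed consonant becomes the onset of a new syllable: /ʃ/ → /ʃɔ/.

jiʃɔsɔ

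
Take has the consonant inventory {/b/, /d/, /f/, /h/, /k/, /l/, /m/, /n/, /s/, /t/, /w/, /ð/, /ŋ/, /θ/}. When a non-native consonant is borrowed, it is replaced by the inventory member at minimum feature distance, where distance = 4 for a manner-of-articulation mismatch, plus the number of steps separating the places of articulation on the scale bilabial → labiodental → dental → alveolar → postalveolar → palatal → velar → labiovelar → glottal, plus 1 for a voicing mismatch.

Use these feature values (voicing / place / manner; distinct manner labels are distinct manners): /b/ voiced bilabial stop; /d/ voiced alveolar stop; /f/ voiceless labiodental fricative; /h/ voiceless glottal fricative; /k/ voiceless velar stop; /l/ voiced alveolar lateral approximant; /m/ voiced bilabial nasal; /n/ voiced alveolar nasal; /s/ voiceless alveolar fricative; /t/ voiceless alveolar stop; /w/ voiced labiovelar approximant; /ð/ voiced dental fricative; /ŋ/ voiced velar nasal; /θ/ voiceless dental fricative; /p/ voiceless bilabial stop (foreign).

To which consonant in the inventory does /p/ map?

b

/b/ is closest: same manner (stop), place distance 0 (bilabial→bilabial), voicing differs (+1); total 1. Next closest is /t/ at distance 3.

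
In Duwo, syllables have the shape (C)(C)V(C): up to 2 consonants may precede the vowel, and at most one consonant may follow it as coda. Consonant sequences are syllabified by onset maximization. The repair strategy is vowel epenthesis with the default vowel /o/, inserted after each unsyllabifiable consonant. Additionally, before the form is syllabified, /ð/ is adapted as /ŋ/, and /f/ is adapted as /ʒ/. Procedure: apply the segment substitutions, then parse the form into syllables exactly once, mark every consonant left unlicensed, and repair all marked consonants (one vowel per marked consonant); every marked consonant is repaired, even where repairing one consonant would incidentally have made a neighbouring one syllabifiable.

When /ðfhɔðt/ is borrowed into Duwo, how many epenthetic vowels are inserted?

2

After substitution the input is /ŋʒhɔŋt/.
The unsyllabifiable consonants are /ŋ/, /t/; each receives one epenthetic vowel.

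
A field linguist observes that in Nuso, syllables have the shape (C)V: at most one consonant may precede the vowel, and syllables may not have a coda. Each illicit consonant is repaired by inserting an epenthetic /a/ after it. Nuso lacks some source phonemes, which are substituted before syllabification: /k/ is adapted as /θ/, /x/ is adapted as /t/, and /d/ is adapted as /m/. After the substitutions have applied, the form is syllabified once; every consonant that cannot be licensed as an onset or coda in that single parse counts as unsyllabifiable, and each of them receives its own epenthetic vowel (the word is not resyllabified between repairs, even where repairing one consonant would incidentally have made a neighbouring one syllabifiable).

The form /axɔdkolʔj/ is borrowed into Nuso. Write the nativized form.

atɔmaθolaʔaja

Substitution: /x/ → /t/, /d/ → /m/, /k/ → /θ/, giving /atɔmθolʔj/.
Syllabifying with onset maximization leaves /m/, /l/, /ʔ/, /j/ stranded (no codas are permitted; onsets are limited to one consonant).
Each unlicensed consonant becomes the onset of a new syllable: /m/ → /ma/, /l/ → /la/, /ʔ/ → /ʔa/, /j/ → /ja/.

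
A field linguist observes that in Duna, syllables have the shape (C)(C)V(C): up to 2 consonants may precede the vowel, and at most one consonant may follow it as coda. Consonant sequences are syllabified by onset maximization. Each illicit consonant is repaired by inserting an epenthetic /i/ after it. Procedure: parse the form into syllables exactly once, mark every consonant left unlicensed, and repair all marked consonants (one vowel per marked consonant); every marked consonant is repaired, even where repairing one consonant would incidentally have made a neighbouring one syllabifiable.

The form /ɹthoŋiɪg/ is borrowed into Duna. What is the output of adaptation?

ɹithoŋiɪg

Under (C)(C)V(C), the unsyllabifiable consonants are /ɹ/ (at most one coda consonant is licensed; onsets may contain at most 2 consonants).
Inserting the epenthetic vowel yields /ɹ/ → /ɹi/.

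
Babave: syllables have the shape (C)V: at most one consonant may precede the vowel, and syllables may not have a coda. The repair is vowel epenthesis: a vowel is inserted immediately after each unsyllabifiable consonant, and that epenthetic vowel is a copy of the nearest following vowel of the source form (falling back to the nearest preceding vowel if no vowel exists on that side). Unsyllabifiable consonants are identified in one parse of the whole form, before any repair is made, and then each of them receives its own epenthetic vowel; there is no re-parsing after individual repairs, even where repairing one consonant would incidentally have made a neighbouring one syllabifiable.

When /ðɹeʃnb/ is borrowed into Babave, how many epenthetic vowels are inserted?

The unsyllabifiable consonants are /ð/, /ʃ/, /n/, /b/; each receives one epenthetic vowel.

4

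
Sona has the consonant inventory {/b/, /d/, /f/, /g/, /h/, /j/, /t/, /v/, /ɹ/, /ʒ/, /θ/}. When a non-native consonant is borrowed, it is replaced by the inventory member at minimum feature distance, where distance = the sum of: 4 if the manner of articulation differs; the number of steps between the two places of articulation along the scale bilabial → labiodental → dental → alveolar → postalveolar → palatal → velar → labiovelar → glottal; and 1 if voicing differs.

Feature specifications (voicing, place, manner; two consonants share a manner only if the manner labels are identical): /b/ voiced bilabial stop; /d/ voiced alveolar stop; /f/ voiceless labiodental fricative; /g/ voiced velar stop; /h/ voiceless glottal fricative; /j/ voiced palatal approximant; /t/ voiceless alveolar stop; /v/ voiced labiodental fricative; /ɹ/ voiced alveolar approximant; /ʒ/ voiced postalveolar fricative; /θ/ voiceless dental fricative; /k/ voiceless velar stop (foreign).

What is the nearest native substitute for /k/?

g

/g/ is closest: same manner (stop), place distance 0 (velar→velar), voicing differs (+1); total 1. Next closest is /t/ at distance 3.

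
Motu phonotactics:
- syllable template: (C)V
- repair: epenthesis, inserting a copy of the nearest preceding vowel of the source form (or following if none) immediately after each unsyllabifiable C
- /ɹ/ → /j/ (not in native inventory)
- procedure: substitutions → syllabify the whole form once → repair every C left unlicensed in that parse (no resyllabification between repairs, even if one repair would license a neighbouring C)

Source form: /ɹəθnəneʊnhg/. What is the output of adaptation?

Substitution: /ɹ/ → /j/, giving /jəθnəneʊnhg/.
Syllabifying with onset maximization leaves /θ/, /n/, /h/, /g/ stranded (no codas are permitted; onsets are limited to one consonant).
Inserting the epenthetic vowel yields /θ/ → /θə/, /n/ → /nʊ/, /h/ → /hʊ/, /g/ → /gʊ/.

jəθənəneʊnʊhʊgʊ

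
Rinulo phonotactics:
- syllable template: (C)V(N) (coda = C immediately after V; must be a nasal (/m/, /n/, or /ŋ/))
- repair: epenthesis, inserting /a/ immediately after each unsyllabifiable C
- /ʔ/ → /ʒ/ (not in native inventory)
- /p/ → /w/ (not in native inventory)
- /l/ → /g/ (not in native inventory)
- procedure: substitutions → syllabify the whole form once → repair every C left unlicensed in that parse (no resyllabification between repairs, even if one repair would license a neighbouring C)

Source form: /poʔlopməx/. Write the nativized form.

Substitution: /p/ → /w/, /ʔ/ → /ʒ/, /l/ → /g/, giving /woʒgowməx/.
The consonants /ʒ/, /w/, /x/ cannot be parsed into a legal (C)V(N) syllable (only a nasal (/m/, /n/, or /ŋ/) is licensed in coda position; onsets are limited to one consonant).
Epenthesis after each stranded consonant: /ʒ/ → /ʒa/, /w/ → /wa/, /x/ → /xa/.

woʒagowaməxa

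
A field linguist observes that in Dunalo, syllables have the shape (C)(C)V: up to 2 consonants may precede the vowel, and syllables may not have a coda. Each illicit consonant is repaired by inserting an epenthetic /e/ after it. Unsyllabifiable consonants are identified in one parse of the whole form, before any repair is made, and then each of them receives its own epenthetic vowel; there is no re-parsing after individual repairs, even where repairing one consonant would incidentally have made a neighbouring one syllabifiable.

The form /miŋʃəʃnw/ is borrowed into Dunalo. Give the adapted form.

miŋʃəʃenewe

Syllabifying with onset maximization leaves /ʃ/, /n/, /w/ stranded (no codas are permitted; onsets may contain at most 2 consonants).
Epenthesis after each stranded consonant: /ʃ/ → /ʃe/, /n/ → /ne/, /w/ → /we/.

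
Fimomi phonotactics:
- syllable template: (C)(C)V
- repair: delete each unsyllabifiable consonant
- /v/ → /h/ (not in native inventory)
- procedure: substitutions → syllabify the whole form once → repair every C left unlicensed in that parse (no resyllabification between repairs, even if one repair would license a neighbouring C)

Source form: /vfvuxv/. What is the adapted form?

Substitution: /v/ → /h/, giving /hfhuxh/.
Syllabifying with onset maximization leaves /h/, /x/, /h/ stranded (no codas are permitted; onsets may contain at most 2 consonants).
Each unlicensed consonant is deleted: /h/, /x/, /h/.

fhu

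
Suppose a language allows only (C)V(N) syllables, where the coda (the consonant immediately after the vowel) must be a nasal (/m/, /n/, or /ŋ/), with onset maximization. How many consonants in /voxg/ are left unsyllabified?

The consonants /x/, /g/ cannot be parsed into a legal (C)V(N) syllable (only a nasal (/m/, /n/, or /ŋ/) is licensed in coda position; onsets are limited to one consonant).

2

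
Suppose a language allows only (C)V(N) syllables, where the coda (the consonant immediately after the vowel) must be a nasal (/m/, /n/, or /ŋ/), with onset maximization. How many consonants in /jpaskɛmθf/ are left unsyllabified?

The consonants /j/, /s/, /θ/, /f/ cannot be parsed into a legal (C)V(N) syllable (only a nasal (/m/, /n/, or /ŋ/) is licensed in coda position; onsets are limited to one consonant).

4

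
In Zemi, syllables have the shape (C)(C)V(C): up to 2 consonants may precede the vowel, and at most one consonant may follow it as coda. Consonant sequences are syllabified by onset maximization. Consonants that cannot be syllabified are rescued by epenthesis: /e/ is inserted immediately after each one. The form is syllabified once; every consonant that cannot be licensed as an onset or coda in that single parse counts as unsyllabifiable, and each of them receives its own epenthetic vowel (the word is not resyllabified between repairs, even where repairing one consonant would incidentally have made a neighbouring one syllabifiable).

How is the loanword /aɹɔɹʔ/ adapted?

aɹɔɹʔe

Under (C)(C)V(C), the unsyllabifiable consonants are /ʔ/ (at most one coda consonant is licensed; onsets may contain at most 2 consonants).
Epenthesis after each stranded consonant: /ʔ/ → /ʔe/.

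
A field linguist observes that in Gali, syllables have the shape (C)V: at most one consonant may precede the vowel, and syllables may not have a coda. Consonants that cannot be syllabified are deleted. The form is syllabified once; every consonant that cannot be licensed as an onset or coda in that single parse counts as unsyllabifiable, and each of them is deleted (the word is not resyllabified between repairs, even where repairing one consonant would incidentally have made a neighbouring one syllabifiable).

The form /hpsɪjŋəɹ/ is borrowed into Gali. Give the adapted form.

sɪŋə

Syllabifying with onset maximization leaves /h/, /p/, /j/, /ɹ/ stranded (no codas are permitted; onsets are limited to one consonant).
Deleting the stranded consonants removes /h/, /p/, /j/, /ɹ/.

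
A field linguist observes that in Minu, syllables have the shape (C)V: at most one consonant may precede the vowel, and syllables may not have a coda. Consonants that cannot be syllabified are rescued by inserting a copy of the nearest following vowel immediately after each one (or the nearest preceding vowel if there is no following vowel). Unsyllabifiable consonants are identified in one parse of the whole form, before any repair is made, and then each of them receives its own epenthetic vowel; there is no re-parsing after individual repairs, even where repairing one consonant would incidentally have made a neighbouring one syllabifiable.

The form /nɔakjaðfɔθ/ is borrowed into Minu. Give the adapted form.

The consonants /k/, /ð/, /θ/ cannot be parsed into a legal (C)V syllable (no codas are permitted; onsets are limited to one consonant).
Inserting the epenthetic vowel yields /k/ → /ka/, /ð/ → /ðɔ/, /θ/ → /θɔ/.

nɔakajaðɔfɔθɔ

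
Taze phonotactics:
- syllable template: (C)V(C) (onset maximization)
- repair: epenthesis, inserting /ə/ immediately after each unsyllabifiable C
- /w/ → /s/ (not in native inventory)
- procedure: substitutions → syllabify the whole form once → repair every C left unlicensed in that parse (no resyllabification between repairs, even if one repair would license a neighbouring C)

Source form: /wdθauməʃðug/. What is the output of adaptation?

sədəθauməʃðug

Substitution: /w/ → /s/, giving /sdθauməʃðug/.
Syllabifying with onset maximization leaves /s/, /d/ stranded (at most one coda consonant is licensed; onsets are limited to one consonant).
Inserting the epenthetic vowel yields /s/ → /sə/, /d/ → /də/.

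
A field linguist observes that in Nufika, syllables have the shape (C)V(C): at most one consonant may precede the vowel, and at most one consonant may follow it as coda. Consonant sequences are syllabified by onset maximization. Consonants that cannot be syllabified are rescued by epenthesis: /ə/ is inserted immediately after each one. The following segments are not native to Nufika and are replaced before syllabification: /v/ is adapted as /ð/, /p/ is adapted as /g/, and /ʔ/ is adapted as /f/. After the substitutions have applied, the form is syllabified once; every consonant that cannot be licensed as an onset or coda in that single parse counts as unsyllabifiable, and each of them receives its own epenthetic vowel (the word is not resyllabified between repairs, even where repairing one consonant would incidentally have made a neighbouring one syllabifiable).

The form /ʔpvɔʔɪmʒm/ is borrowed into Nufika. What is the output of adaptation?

fəgəðɔfɪmʒəmə

Substitution: /ʔ/ → /f/, /p/ → /g/, /v/ → /ð/, giving /fgðɔfɪmʒm/.
The consonants /f/, /g/, /ʒ/, /m/ cannot be parsed into a legal (C)V(C) syllable (at most one coda consonant is licensed; onsets are limited to one consonant).
Epenthesis after each stranded consonant: /f/ → /fə/, /g/ → /gə/, /ʒ/ → /ʒə/, /m/ → /mə/.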